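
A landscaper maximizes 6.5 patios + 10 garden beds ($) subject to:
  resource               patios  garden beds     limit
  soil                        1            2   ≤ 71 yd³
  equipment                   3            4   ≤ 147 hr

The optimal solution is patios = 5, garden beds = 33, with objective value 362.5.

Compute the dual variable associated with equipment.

At the optimum: soil uses 71 of 71 (binding); equipment uses 147 of 147 (binding).
Dual feasibility on the basic columns requires 1·y_soil + 3·y_equipment = 6.5, 2·y_soil + 4·y_equipment = 10.
→ y_soil = 2 and y_equipment = 1.5.
Shadow price of equipment = 1.5.

1.5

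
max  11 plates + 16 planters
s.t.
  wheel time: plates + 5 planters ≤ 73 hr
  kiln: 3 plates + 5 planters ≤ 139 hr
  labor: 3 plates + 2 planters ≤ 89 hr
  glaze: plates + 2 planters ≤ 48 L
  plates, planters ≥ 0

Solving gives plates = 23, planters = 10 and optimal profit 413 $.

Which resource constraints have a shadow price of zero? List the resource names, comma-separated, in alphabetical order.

wheel time: 73/73 (binding)
kiln: 119/139 (slack 20)
labor: 89/89 (binding)
glaze: 43/48 (slack 5)
By complementary slackness, a constraint with positive slack has shadow price 0 → glaze, kiln.

glaze, kiln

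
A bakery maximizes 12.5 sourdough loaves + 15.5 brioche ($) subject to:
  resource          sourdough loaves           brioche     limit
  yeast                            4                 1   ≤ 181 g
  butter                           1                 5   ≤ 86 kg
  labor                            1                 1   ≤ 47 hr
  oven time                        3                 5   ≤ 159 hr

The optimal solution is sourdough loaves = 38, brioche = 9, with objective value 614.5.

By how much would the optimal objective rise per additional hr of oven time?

At the optimum: yeast uses 161 of 181 (slack = 20); butter uses 83 of 86 (slack = 3); labor uses 47 of 47 (binding); oven time uses 159 of 159 (binding).
Since yeast, butter are not tight, their duals are 0.
Dual feasibility on the basic columns requires 1·y_labor + 3·y_oven time = 12.5, 1·y_labor + 5·y_oven time = 15.5.
→ y_labor = 8 and y_oven time = 1.5.
Shadow price of oven time = 1.5.

1.5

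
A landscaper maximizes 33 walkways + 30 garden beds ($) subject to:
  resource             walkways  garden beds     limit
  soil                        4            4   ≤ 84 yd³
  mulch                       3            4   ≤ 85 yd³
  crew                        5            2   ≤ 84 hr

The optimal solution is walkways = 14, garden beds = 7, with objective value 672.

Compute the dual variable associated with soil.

Binding: soil and crew. Non-binding: mulch (15 unused).
Slack constraints have shadow price 0 (complementary slackness).
Dual feasibility on the basic columns requires 4·y_soil + 5·y_crew = 33, 4·y_soil + 2·y_crew = 30.
→ y_soil = 7 and y_crew = 1.
Shadow price of soil = 7.

7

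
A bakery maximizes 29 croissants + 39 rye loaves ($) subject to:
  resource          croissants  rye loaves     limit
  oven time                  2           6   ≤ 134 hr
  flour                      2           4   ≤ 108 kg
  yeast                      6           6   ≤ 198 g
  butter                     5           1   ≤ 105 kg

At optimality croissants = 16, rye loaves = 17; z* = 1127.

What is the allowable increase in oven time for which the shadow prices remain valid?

Binding constraints: oven time, yeast. The basis is B = [[2,6],[6,6]] with det -24.
Per unit increase in oven time, x* moves by d = (-0.25, 0.25).
The basis stays optimal until flour becomes binding; allowable increase = 16 hr.

16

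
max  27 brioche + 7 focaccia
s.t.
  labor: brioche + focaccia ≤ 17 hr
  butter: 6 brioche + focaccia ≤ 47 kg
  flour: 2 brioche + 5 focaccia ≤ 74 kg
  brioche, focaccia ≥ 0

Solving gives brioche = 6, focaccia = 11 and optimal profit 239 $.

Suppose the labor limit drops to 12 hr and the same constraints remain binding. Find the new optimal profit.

At the optimum: labor uses 17 of 17 (binding); butter uses 47 of 47 (binding); flour uses 67 of 74 (slack = 7).
Slack constraints have shadow price 0 (complementary slackness).
From A_Bᵀ y = c: 1·y_labor + 6·y_butter = 27; 1·y_labor + 1·y_butter = 7.
This yields shadow prices y_labor = 3, y_butter = 4.
Δz = y_labor·Δb = 3 × (-5) = -15, so new z* = 239 − 15 = 224.

224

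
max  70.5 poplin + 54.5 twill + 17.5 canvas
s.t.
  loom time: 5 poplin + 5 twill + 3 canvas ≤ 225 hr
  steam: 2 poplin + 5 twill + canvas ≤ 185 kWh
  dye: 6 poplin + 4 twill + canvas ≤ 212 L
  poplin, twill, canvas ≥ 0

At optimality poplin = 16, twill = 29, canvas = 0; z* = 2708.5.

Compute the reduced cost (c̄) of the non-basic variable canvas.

-4

At the optimum: loom time uses 225 of 225 (binding); steam uses 177 of 185 (slack = 8); dye uses 212 of 212 (binding).
Slack constraints have shadow price 0 (complementary slackness).
From A_Bᵀ y = c: 5·y_loom time + 6·y_dye = 70.5; 5·y_loom time + 4·y_dye = 54.5.
→ y_loom time = 4.5 and y_dye = 8.
Reduced cost of canvas: c₃ − yᵀa₃ = 17.5 − (4.5·3 + 8·1) = 17.5 − 21.5 = -4.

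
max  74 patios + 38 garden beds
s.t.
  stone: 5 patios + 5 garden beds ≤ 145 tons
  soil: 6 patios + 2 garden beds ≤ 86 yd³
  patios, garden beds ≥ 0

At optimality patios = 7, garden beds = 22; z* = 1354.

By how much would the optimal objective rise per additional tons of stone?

4

Both stone and soil are binding at x*.
Dual feasibility on the basic columns requires 5·y_stone + 6·y_soil = 74, 5·y_stone + 2·y_soil = 38.
This yields shadow prices y_stone = 4, y_soil = 9.
Shadow price of stone = 4.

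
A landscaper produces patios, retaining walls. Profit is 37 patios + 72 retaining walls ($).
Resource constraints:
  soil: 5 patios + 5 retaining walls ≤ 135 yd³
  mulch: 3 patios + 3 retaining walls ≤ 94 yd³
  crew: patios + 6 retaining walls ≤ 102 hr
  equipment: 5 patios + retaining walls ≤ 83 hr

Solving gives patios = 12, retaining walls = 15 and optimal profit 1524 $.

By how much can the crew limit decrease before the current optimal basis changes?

Binding constraints: soil, crew. The basis is B = [[5,5],[1,6]] with det 25.
Per unit decrease in crew, x* moves by d = (0.2, -0.2).
The basis stays optimal until equipment becomes binding; allowable decrease = 10 hr.

10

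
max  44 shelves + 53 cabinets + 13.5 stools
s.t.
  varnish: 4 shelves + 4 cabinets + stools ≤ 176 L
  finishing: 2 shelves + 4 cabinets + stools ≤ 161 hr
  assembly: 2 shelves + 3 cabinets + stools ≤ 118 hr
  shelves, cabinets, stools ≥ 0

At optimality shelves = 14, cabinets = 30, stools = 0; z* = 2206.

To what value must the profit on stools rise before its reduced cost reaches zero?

15.5

At the optimum: varnish uses 176 of 176 (binding); finishing uses 148 of 161 (slack = 13); assembly uses 118 of 118 (binding).
Since finishing is not tight, its dual is 0.
From A_Bᵀ y = c: 4·y_varnish + 2·y_assembly = 44; 4·y_varnish + 3·y_assembly = 53.
→ y_varnish = 6.5 and y_assembly = 9.
stools enters the basis when its profit ≥ yᵀa₃ = 6.5·1 + 9·1 = 15.5.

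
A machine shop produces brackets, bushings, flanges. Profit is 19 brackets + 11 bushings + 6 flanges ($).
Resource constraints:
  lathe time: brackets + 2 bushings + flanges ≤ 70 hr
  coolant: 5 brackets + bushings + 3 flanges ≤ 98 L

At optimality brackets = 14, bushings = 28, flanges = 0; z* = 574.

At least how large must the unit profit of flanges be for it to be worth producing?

At the optimum: lathe time uses 70 of 70 (binding); coolant uses 98 of 98 (binding).
The binding rows give the dual system: 1·y_lathe time + 5·y_coolant = 19 and 2·y_lathe time + 1·y_coolant = 11.
This yields shadow prices y_lathe time = 4, y_coolant = 3.
flanges enters the basis when its profit ≥ yᵀa₃ = 4·1 + 3·3 = 13.

13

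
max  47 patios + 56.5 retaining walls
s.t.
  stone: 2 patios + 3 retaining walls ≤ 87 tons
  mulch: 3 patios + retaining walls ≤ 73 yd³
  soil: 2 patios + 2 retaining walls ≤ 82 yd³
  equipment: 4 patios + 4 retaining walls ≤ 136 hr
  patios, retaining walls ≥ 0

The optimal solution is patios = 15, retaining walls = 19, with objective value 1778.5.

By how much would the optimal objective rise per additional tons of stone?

9.5

At the optimum: stone uses 87 of 87 (binding); mulch uses 64 of 73 (slack = 9); soil uses 68 of 82 (slack = 14); equipment uses 136 of 136 (binding).
Since mulch, soil are not tight, their duals are 0.
The binding rows give the dual system: 2·y_stone + 4·y_equipment = 47 and 3·y_stone + 4·y_equipment = 56.5.
This yields shadow prices y_stone = 9.5, y_equipment = 7.
Shadow price of stone = 9.5.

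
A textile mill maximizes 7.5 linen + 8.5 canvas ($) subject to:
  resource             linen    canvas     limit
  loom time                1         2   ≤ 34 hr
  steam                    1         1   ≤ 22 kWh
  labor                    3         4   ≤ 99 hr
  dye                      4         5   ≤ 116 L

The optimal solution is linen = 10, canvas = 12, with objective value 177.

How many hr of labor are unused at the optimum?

21

labor used = 3·10 + 4·12 = 78; slack = 99 − 78 = 21.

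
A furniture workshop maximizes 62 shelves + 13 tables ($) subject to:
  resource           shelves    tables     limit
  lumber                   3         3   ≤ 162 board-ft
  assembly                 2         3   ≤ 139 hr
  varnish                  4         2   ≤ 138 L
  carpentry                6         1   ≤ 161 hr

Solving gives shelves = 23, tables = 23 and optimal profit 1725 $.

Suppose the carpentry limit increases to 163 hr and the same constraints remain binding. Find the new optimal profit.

1743

At the optimum: lumber uses 138 of 162 (slack = 24); assembly uses 115 of 139 (slack = 24); varnish uses 138 of 138 (binding); carpentry uses 161 of 161 (binding).
By complementary slackness, y = 0 for the non-binding constraints.
The binding rows give the dual system: 4·y_varnish + 6·y_carpentry = 62 and 2·y_varnish + 1·y_carpentry = 13.
Solving: y_varnish = 2, y_carpentry = 9.
Δz = y_carpentry·Δb = 9 × (2) = 18, so new z* = 1725 + 18 = 1743.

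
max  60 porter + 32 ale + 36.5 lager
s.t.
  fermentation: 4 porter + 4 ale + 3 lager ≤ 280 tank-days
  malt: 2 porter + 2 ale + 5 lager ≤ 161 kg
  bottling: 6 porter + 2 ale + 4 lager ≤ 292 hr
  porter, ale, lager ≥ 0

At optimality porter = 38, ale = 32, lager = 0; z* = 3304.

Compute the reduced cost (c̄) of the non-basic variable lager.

Binding: fermentation and bottling. Non-binding: malt (21 unused).
Slack constraints have shadow price 0 (complementary slackness).
Dual feasibility on the basic columns requires 4·y_fermentation + 6·y_bottling = 60, 4·y_fermentation + 2·y_bottling = 32.
Solving: y_fermentation = 4.5, y_bottling = 7.
Reduced cost of lager: c₃ − yᵀa₃ = 36.5 − (4.5·3 + 7·4) = 36.5 − 41.5 = -5.

-5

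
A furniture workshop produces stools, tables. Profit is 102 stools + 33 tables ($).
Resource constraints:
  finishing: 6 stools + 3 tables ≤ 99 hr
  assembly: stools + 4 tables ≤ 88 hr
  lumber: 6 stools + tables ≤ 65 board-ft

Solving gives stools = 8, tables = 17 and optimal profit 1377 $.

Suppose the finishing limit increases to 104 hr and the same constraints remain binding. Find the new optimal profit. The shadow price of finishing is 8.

Δb = 5, so new z* = 1377 + (8)·(5) = 1377 + 40 = 1417.

1417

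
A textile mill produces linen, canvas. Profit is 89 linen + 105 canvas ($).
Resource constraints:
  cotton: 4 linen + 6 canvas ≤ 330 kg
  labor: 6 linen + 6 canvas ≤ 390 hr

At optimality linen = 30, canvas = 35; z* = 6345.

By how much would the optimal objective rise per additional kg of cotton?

At the optimum: cotton uses 330 of 330 (binding); labor uses 390 of 390 (binding).
The binding rows give the dual system: 4·y_cotton + 6·y_labor = 89 and 6·y_cotton + 6·y_labor = 105.
→ y_cotton = 8 and y_labor = 9.5.
Shadow price of cotton = 8.

8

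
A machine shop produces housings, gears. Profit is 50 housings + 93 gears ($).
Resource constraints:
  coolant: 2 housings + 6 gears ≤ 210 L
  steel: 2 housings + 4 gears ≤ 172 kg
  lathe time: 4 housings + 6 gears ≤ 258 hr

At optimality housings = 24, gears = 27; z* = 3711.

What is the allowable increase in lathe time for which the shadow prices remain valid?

48

Binding constraints: coolant, lathe time. The basis is B = [[2,6],[4,6]] with det -12.
Per unit increase in lathe time, x* moves by d = (0.5, -0.1667).
The basis stays optimal until steel becomes binding; allowable increase = 48 hr.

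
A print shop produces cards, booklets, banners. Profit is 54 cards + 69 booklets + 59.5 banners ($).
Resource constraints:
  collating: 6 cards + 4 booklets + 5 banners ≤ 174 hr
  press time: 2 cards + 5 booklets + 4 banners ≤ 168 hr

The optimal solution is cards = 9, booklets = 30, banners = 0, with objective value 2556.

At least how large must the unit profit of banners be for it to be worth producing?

Check each constraint at x*: collating 174/174 (tight); press time 168/168 (tight).
Dual feasibility on the basic columns requires 6·y_collating + 2·y_press time = 54, 4·y_collating + 5·y_press time = 69.
Solving: y_collating = 6, y_press time = 9.
banners enters the basis when its profit ≥ yᵀa₃ = 6·5 + 9·4 = 66.

66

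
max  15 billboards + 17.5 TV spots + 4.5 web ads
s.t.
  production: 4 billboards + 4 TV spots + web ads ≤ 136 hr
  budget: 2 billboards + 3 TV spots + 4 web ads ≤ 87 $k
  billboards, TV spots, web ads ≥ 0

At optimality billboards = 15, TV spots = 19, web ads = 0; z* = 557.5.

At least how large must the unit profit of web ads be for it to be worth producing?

Check each constraint at x*: production 136/136 (tight); budget 87/87 (tight).
From A_Bᵀ y = c: 4·y_production + 2·y_budget = 15; 4·y_production + 3·y_budget = 17.5.
→ y_production = 2.5 and y_budget = 2.5.
web ads enters the basis when its profit ≥ yᵀa₃ = 2.5·1 + 2.5·4 = 12.5.

12.5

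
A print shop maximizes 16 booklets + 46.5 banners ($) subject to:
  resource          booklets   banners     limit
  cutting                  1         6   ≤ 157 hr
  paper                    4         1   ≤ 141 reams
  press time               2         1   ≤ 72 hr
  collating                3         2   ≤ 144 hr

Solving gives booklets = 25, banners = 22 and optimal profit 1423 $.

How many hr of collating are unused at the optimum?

collating used = 3·25 + 2·22 = 119; slack = 144 − 119 = 25.

25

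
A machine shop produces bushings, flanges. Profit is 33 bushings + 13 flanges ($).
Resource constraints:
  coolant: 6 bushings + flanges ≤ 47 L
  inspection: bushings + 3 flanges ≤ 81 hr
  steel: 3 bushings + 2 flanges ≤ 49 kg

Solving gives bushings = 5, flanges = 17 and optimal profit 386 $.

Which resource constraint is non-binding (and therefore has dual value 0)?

coolant: 47/47 (binding)
inspection: 56/81 (slack 25)
steel: 49/49 (binding)
By complementary slackness, a constraint with positive slack has shadow price 0 → inspection.

inspection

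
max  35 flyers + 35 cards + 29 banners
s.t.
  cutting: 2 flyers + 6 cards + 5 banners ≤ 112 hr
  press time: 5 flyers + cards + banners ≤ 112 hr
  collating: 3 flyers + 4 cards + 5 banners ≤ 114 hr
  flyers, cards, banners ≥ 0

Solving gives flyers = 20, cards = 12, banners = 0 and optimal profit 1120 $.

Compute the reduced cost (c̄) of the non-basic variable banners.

Binding: cutting and press time. Non-binding: collating (6 unused).
Since collating is not tight, its dual is 0.
The binding rows give the dual system: 2·y_cutting + 5·y_press time = 35 and 6·y_cutting + 1·y_press time = 35.
This yields shadow prices y_cutting = 5, y_press time = 5.
Reduced cost of banners: c₃ − yᵀa₃ = 29 − (5·5 + 5·1) = 29 − 30 = -1.

-1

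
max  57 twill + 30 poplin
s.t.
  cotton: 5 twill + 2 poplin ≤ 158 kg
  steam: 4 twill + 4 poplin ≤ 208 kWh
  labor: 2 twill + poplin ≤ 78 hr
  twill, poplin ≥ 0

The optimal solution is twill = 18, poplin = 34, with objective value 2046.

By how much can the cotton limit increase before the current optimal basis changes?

Binding constraints: cotton, steam. The basis is B = [[5,2],[4,4]] with det 12.
Per unit increase in cotton, x* moves by d = (0.3333, -0.3333).
The basis stays optimal until labor becomes binding; allowable increase = 24 kg.

24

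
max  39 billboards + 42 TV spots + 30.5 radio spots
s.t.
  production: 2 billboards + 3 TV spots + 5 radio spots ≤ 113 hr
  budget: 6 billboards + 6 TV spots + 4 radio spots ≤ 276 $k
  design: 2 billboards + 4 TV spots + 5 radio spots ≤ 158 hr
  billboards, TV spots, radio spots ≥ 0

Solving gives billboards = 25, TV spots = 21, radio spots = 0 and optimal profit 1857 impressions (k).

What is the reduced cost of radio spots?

-6.5

Binding: production and budget. Non-binding: design (24 unused).
By complementary slackness, y = 0 for the non-binding constraint.
From A_Bᵀ y = c: 2·y_production + 6·y_budget = 39; 3·y_production + 6·y_budget = 42.
Solving: y_production = 3, y_budget = 5.5.
Reduced cost of radio spots: c₃ − yᵀa₃ = 30.5 − (3·5 + 5.5·4) = 30.5 − 37 = -6.5.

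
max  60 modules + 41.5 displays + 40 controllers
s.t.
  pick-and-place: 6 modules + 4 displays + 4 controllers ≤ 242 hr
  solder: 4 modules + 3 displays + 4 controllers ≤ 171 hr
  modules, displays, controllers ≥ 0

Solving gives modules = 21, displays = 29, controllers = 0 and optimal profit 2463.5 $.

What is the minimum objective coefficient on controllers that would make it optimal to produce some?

Both pick-and-place and solder are binding at x*.
From A_Bᵀ y = c: 6·y_pick-and-place + 4·y_solder = 60; 4·y_pick-and-place + 3·y_solder = 41.5.
This yields shadow prices y_pick-and-place = 7, y_solder = 4.5.
controllers enters the basis when its profit ≥ yᵀa₃ = 7·4 + 4.5·4 = 46.

46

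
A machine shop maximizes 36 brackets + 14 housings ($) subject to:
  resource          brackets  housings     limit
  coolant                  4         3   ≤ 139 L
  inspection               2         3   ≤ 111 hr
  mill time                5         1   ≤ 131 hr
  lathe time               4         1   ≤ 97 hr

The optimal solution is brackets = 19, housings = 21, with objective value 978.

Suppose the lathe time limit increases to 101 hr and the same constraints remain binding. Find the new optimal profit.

1004

Check each constraint at x*: coolant 139/139 (tight); inspection 101/111 (slack 10); mill time 116/131 (slack 15); lathe time 97/97 (tight).
Since inspection, mill time are not tight, their duals are 0.
The binding rows give the dual system: 4·y_coolant + 4·y_lathe time = 36 and 3·y_coolant + 1·y_lathe time = 14.
Solving: y_coolant = 2.5, y_lathe time = 6.5.
Δz = y_lathe time·Δb = 6.5 × (4) = 26, so new z* = 978 + 26 = 1004.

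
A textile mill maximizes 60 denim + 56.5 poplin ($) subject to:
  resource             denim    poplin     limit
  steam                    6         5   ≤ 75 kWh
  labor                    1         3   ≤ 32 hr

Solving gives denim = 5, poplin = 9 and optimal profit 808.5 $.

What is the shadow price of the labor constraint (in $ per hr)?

Both steam and labor are binding at x*.
From A_Bᵀ y = c: 6·y_steam + 1·y_labor = 60; 5·y_steam + 3·y_labor = 56.5.
Solving: y_steam = 9.5, y_labor = 3.
Shadow price of labor = 3.

3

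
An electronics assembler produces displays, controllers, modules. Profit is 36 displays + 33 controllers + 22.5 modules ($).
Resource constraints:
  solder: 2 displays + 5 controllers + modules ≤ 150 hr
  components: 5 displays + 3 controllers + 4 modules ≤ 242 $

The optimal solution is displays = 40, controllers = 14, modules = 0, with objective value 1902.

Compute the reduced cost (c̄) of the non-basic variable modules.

-4.5

Both solder and components are binding at x*.
Dual feasibility on the basic columns requires 2·y_solder + 5·y_components = 36, 5·y_solder + 3·y_components = 33.
This yields shadow prices y_solder = 3, y_components = 6.
Reduced cost of modules: c₃ − yᵀa₃ = 22.5 − (3·1 + 6·4) = 22.5 − 27 = -4.5.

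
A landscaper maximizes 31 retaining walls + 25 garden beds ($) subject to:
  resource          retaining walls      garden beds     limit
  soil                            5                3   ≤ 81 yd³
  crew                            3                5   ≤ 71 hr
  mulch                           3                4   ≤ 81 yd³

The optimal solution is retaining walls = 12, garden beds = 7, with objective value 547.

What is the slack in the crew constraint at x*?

crew used = 3·12 + 5·7 = 71; slack = 71 − 71 = 0.

0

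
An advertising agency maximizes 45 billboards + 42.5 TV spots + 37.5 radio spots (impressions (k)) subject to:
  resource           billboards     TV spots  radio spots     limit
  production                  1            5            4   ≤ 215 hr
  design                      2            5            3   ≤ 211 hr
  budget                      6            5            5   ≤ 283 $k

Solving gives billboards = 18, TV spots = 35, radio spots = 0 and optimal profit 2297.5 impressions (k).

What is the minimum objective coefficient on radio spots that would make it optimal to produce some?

39.5

Binding: design and budget. Non-binding: production (22 unused).
Since production is not tight, its dual is 0.
Dual feasibility on the basic columns requires 2·y_design + 6·y_budget = 45, 5·y_design + 5·y_budget = 42.5.
Solving: y_design = 1.5, y_budget = 7.
radio spots enters the basis when its profit ≥ yᵀa₃ = 1.5·3 + 7·5 = 39.5.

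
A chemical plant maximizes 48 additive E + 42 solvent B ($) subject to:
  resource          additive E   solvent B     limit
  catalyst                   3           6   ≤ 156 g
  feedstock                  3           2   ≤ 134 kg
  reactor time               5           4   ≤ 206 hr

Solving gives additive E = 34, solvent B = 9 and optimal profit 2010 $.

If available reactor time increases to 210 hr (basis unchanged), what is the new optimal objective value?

2046

Binding: catalyst and reactor time. Non-binding: feedstock (14 unused).
Slack constraints have shadow price 0 (complementary slackness).
The binding rows give the dual system: 3·y_catalyst + 5·y_reactor time = 48 and 6·y_catalyst + 4·y_reactor time = 42.
→ y_catalyst = 1 and y_reactor time = 9.
Δz = y_reactor time·Δb = 9 × (4) = 36, so new z* = 2010 + 36 = 2046.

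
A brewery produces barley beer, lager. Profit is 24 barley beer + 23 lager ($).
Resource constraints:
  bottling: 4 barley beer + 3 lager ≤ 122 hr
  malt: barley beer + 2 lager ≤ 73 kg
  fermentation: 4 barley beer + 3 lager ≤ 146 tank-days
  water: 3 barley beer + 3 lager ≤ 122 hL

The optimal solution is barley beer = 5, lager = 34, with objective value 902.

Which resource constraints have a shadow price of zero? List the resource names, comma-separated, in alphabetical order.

bottling: 122/122 (binding)
malt: 73/73 (binding)
fermentation: 122/146 (slack 24)
water: 117/122 (slack 5)
By complementary slackness, a constraint with positive slack has shadow price 0 → fermentation, water.

fermentation, water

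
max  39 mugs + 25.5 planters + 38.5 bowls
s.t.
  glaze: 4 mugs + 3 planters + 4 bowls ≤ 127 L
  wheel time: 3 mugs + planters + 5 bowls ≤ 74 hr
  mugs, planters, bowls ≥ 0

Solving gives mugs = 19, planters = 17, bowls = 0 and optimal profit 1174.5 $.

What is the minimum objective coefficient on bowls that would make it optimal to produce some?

Check each constraint at x*: glaze 127/127 (tight); wheel time 74/74 (tight).
From A_Bᵀ y = c: 4·y_glaze + 3·y_wheel time = 39; 3·y_glaze + 1·y_wheel time = 25.5.
→ y_glaze = 7.5 and y_wheel time = 3.
bowls enters the basis when its profit ≥ yᵀa₃ = 7.5·4 + 3·5 = 45.

45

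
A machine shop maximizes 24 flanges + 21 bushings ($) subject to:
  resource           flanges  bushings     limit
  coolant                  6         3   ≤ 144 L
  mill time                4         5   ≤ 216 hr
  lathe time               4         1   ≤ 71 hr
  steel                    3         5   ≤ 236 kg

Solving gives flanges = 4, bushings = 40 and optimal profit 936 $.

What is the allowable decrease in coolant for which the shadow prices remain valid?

14.4

Binding constraints: coolant, mill time. The basis is B = [[6,3],[4,5]] with det 18.
Per unit decrease in coolant, x* moves by d = (-0.2778, 0.2222).
The basis stays optimal until flanges reaches 0; allowable decrease = 14.4 L.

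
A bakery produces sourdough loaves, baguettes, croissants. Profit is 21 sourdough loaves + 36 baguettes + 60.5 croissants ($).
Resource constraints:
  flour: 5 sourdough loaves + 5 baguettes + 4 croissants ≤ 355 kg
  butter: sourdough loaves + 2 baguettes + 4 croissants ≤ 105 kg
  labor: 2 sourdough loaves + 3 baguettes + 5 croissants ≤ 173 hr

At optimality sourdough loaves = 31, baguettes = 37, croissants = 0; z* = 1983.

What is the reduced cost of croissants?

-5.5

Binding: butter and labor. Non-binding: flour (15 unused).
Slack constraints have shadow price 0 (complementary slackness).
From A_Bᵀ y = c: 1·y_butter + 2·y_labor = 21; 2·y_butter + 3·y_labor = 36.
→ y_butter = 9 and y_labor = 6.
Reduced cost of croissants: c₃ − yᵀa₃ = 60.5 − (9·4 + 6·5) = 60.5 − 66 = -5.5.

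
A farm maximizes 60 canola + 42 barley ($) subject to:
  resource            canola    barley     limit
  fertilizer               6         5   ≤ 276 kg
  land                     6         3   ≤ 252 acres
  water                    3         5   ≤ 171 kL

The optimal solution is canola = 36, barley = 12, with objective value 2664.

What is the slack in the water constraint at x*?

3

water used = 3·36 + 5·12 = 168; slack = 171 − 168 = 3.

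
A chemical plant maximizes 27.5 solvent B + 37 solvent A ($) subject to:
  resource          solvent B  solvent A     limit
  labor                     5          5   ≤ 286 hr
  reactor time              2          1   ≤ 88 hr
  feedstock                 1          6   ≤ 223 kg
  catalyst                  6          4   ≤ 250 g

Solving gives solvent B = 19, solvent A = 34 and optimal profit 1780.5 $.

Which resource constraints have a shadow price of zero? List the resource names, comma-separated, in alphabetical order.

labor, reactor time

labor: 265/286 (slack 21)
reactor time: 72/88 (slack 16)
feedstock: 223/223 (binding)
catalyst: 250/250 (binding)
By complementary slackness, a constraint with positive slack has shadow price 0 → labor, reactor time.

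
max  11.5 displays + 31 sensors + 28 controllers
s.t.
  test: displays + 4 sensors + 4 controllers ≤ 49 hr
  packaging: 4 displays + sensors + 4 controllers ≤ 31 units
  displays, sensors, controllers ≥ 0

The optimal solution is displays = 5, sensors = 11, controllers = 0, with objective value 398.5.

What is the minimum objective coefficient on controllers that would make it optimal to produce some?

34

Both test and packaging are binding at x*.
The binding rows give the dual system: 1·y_test + 4·y_packaging = 11.5 and 4·y_test + 1·y_packaging = 31.
This yields shadow prices y_test = 7.5, y_packaging = 1.
controllers enters the basis when its profit ≥ yᵀa₃ = 7.5·4 + 1·4 = 34.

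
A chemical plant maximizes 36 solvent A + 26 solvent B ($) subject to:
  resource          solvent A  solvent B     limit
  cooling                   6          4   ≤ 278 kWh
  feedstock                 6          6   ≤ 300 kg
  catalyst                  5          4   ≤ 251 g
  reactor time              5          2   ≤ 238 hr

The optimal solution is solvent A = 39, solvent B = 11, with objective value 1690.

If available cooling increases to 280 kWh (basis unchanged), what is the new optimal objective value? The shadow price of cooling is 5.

1700

Δb = 2, so new z* = 1690 + (5)·(2) = 1690 + 10 = 1700.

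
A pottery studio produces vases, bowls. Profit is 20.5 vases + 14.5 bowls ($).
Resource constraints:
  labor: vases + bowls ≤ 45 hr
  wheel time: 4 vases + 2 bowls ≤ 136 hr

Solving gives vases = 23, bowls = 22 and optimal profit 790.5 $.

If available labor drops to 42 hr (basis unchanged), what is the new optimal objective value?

765

Check each constraint at x*: labor 45/45 (tight); wheel time 136/136 (tight).
The binding rows give the dual system: 1·y_labor + 4·y_wheel time = 20.5 and 1·y_labor + 2·y_wheel time = 14.5.
This yields shadow prices y_labor = 8.5, y_wheel time = 3.
Δz = y_labor·Δb = 8.5 × (-3) = -25.5, so new z* = 790.5 − 25.5 = 765.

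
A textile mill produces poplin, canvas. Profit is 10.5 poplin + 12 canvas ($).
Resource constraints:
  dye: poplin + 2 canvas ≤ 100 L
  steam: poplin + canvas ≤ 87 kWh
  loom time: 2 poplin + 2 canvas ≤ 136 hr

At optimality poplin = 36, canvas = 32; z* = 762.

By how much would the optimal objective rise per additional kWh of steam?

Binding: dye and loom time. Non-binding: steam (19 unused).
Slack constraints have shadow price 0 (complementary slackness).
The binding rows give the dual system: 1·y_dye + 2·y_loom time = 10.5 and 2·y_dye + 2·y_loom time = 12.
Solving: y_dye = 1.5, y_loom time = 4.5.
Shadow price of steam = 0.

0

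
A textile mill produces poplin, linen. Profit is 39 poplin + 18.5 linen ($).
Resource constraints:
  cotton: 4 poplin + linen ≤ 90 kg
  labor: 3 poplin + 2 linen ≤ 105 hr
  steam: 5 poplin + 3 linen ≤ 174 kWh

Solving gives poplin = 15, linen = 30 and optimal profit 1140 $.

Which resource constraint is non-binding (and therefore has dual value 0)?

cotton: 90/90 (binding)
labor: 105/105 (binding)
steam: 165/174 (slack 9)
By complementary slackness, a constraint with positive slack has shadow price 0 → steam.

steam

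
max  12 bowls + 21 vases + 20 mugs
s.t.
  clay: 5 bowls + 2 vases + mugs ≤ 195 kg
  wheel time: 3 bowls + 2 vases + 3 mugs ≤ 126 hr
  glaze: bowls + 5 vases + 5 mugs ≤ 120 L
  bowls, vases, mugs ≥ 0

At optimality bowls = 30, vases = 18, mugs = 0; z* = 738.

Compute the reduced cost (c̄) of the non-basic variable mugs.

At the optimum: clay uses 186 of 195 (slack = 9); wheel time uses 126 of 126 (binding); glaze uses 120 of 120 (binding).
Since clay is not tight, its dual is 0.
Dual feasibility on the basic columns requires 3·y_wheel time + 1·y_glaze = 12, 2·y_wheel time + 5·y_glaze = 21.
This yields shadow prices y_wheel time = 3, y_glaze = 3.
Reduced cost of mugs: c₃ − yᵀa₃ = 20 − (3·3 + 3·5) = 20 − 24 = -4.

-4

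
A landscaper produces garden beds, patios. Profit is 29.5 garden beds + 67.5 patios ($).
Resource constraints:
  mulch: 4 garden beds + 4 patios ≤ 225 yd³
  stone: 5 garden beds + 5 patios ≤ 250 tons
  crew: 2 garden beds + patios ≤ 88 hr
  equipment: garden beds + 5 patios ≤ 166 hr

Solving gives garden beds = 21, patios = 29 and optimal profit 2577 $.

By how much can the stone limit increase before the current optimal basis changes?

31.25

Binding constraints: stone, equipment. The basis is B = [[5,5],[1,5]] with det 20.
Per unit increase in stone, x* moves by d = (0.25, -0.05).
The basis stays optimal until mulch becomes binding; allowable increase = 31.25 tons.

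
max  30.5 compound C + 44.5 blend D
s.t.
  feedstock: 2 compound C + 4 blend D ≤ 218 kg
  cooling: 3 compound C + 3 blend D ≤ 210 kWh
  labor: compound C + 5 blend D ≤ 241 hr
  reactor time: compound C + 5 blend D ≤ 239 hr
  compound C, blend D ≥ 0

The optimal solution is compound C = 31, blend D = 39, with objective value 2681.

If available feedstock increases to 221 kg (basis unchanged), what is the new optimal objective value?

2702

Binding: feedstock and cooling. Non-binding: labor (15 unused), reactor time (13 unused).
Since labor, reactor time are not tight, their duals are 0.
From A_Bᵀ y = c: 2·y_feedstock + 3·y_cooling = 30.5; 4·y_feedstock + 3·y_cooling = 44.5.
→ y_feedstock = 7 and y_cooling = 5.5.
Δz = y_feedstock·Δb = 7 × (3) = 21, so new z* = 2681 + 21 = 2702.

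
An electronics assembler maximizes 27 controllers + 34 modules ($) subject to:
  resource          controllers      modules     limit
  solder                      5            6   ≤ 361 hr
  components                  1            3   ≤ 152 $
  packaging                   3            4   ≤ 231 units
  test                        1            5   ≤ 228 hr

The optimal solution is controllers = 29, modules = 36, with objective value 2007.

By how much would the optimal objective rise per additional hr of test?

0

Binding: solder and packaging. Non-binding: components (15 unused), test (19 unused).
By complementary slackness, y = 0 for the non-binding constraints.
From A_Bᵀ y = c: 5·y_solder + 3·y_packaging = 27; 6·y_solder + 4·y_packaging = 34.
This yields shadow prices y_solder = 3, y_packaging = 4.
Shadow price of test = 0.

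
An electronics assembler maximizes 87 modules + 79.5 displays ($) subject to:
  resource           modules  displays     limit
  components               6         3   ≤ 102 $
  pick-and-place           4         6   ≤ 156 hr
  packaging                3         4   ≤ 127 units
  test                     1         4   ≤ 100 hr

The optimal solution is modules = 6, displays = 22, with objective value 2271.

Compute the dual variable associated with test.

Binding: components and pick-and-place. Non-binding: packaging (21 unused), test (6 unused).
Slack constraints have shadow price 0 (complementary slackness).
The binding rows give the dual system: 6·y_components + 4·y_pick-and-place = 87 and 3·y_components + 6·y_pick-and-place = 79.5.
→ y_components = 8.5 and y_pick-and-place = 9.
Shadow price of test = 0.

0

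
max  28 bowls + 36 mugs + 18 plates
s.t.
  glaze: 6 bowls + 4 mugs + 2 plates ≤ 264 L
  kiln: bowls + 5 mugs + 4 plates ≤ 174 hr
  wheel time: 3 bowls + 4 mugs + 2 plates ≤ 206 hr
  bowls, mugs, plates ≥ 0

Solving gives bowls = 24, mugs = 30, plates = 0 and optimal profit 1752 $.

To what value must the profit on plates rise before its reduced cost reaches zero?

Check each constraint at x*: glaze 264/264 (tight); kiln 174/174 (tight); wheel time 192/206 (slack 14).
Slack constraints have shadow price 0 (complementary slackness).
From A_Bᵀ y = c: 6·y_glaze + 1·y_kiln = 28; 4·y_glaze + 5·y_kiln = 36.
Solving: y_glaze = 4, y_kiln = 4.
plates enters the basis when its profit ≥ yᵀa₃ = 4·2 + 4·4 = 24.

24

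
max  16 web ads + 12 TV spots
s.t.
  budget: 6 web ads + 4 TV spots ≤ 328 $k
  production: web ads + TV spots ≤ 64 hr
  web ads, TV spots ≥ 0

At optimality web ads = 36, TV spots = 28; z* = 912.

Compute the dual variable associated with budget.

Check each constraint at x*: budget 328/328 (tight); production 64/64 (tight).
Dual feasibility on the basic columns requires 6·y_budget + 1·y_production = 16, 4·y_budget + 1·y_production = 12.
This yields shadow prices y_budget = 2, y_production = 4.
Shadow price of budget = 2.

2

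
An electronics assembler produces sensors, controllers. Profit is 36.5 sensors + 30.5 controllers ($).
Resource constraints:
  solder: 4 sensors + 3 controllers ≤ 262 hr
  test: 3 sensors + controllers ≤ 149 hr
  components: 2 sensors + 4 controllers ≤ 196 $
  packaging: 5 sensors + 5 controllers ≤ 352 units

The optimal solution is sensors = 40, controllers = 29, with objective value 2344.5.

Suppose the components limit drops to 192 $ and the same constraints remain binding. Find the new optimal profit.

Binding: test and components. Non-binding: solder (15 unused), packaging (7 unused).
By complementary slackness, y = 0 for the non-binding constraints.
Dual feasibility on the basic columns requires 3·y_test + 2·y_components = 36.5, 1·y_test + 4·y_components = 30.5.
Solving: y_test = 8.5, y_components = 5.5.
Δz = y_components·Δb = 5.5 × (-4) = -22, so new z* = 2344.5 − 22 = 2322.5.

2322.5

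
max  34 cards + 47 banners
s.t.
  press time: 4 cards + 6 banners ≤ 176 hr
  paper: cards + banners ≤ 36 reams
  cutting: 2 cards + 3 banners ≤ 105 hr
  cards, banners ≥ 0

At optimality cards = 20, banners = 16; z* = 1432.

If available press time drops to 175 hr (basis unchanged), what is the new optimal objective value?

Binding: press time and paper. Non-binding: cutting (17 unused).
Since cutting is not tight, its dual is 0.
From A_Bᵀ y = c: 4·y_press time + 1·y_paper = 34; 6·y_press time + 1·y_paper = 47.
Solving: y_press time = 6.5, y_paper = 8.
Δz = y_press time·Δb = 6.5 × (-1) = -6.5, so new z* = 1432 − 6.5 = 1425.5.

1425.5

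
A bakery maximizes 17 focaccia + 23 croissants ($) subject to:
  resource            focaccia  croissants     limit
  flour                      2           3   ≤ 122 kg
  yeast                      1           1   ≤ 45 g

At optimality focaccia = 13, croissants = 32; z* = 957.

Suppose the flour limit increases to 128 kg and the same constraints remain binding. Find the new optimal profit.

993

Both flour and yeast are binding at x*.
Dual feasibility on the basic columns requires 2·y_flour + 1·y_yeast = 17, 3·y_flour + 1·y_yeast = 23.
→ y_flour = 6 and y_yeast = 5.
Δz = y_flour·Δb = 6 × (6) = 36, so new z* = 957 + 36 = 993.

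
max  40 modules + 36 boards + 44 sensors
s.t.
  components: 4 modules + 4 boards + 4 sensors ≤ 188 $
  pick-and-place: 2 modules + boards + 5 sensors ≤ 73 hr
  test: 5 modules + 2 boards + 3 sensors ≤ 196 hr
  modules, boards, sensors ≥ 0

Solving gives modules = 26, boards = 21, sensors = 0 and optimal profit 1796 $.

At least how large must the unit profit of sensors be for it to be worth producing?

52

Check each constraint at x*: components 188/188 (tight); pick-and-place 73/73 (tight); test 172/196 (slack 24).
Since test is not tight, its dual is 0.
From A_Bᵀ y = c: 4·y_components + 2·y_pick-and-place = 40; 4·y_components + 1·y_pick-and-place = 36.
→ y_components = 8 and y_pick-and-place = 4.
sensors enters the basis when its profit ≥ yᵀa₃ = 8·4 + 4·5 = 52.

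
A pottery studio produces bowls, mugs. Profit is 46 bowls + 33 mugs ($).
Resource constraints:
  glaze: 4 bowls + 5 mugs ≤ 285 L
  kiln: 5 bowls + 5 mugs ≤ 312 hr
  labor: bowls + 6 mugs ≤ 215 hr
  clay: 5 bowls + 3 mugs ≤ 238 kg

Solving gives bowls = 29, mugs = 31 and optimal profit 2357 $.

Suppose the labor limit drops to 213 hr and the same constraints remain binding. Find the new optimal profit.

At the optimum: glaze uses 271 of 285 (slack = 14); kiln uses 300 of 312 (slack = 12); labor uses 215 of 215 (binding); clay uses 238 of 238 (binding).
By complementary slackness, y = 0 for the non-binding constraints.
Dual feasibility on the basic columns requires 1·y_labor + 5·y_clay = 46, 6·y_labor + 3·y_clay = 33.
Solving: y_labor = 1, y_clay = 9.
Δz = y_labor·Δb = 1 × (-2) = -2, so new z* = 2357 − 2 = 2355.

2355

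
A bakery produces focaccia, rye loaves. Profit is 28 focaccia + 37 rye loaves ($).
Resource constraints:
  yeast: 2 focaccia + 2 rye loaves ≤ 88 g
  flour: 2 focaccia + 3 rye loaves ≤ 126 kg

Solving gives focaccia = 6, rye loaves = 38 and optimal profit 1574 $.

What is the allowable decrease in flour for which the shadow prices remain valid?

38

Binding constraints: yeast, flour. The basis is B = [[2,2],[2,3]] with det 2.
Per unit decrease in flour, x* moves by d = (1, -1).
The basis stays optimal until rye loaves reaches 0; allowable decrease = 38 kg.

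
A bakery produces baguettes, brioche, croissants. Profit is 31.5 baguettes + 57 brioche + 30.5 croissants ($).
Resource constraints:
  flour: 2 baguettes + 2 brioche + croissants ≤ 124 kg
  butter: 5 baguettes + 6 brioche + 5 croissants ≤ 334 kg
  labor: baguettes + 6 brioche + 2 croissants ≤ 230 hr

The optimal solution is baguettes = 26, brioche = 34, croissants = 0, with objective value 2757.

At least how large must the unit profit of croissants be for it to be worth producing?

At the optimum: flour uses 120 of 124 (slack = 4); butter uses 334 of 334 (binding); labor uses 230 of 230 (binding).
Slack constraints have shadow price 0 (complementary slackness).
The binding rows give the dual system: 5·y_butter + 1·y_labor = 31.5 and 6·y_butter + 6·y_labor = 57.
→ y_butter = 5.5 and y_labor = 4.
croissants enters the basis when its profit ≥ yᵀa₃ = 5.5·5 + 4·2 = 35.5.

35.5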